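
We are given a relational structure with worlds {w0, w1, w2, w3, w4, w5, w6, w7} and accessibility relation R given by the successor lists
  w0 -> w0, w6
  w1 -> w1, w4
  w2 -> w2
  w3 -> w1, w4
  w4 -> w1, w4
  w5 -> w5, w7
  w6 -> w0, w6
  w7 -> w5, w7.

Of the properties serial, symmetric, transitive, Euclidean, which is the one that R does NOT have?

symmetric

Serial: yes — every world has a successor (e.g. w0 R w0).
Symmetric: no — w3 R w1 but not w1 R w3.
Transitive: yes — every two-step R-path is closed by a direct edge.
Euclidean: yes — any two successors of a common world are R-related.
Only symmetric fails.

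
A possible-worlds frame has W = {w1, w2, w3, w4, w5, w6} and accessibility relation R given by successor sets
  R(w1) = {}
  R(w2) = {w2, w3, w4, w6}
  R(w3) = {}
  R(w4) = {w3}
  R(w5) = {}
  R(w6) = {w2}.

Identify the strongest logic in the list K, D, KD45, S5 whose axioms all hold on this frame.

Serial (axiom D): no — w1 has no R-successor.
Euclidean (axiom 5): no — w2 R w3 and w2 R w4, but not w3 R w4.
Transitive (axiom 4): no — w6 R w2 and w2 R w3, but not w6 R w3.
Reflexive (axiom T): no — w1 is not related to itself.
So F validates K; D would additionally require R to be serial. The strongest is K.

K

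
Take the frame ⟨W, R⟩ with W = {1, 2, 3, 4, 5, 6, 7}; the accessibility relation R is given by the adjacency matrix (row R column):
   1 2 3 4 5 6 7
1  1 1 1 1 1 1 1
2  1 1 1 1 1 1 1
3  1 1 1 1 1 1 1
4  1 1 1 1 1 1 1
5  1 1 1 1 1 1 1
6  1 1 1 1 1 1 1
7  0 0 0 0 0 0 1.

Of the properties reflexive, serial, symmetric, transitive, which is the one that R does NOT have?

symmetric

Reflexive: yes — every world is R-related to itself.
Serial: yes — every world has a successor (e.g. 1 R 1).
Symmetric: no — 1 R 7 but not 7 R 1.
Transitive: yes — every two-step R-path is closed by a direct edge.
Only symmetric fails.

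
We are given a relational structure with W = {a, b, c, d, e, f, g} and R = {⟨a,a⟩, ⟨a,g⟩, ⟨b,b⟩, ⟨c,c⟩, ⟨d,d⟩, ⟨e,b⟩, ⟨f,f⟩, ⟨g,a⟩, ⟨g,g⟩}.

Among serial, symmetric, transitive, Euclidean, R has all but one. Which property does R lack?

Serial: yes — every world has a successor (e.g. a R a).
Symmetric: no — e R b but not b R e.
Transitive: yes — every two-step R-path is closed by a direct edge.
Euclidean: yes — any two successors of a common world are R-related.
Only symmetric fails.

symmetric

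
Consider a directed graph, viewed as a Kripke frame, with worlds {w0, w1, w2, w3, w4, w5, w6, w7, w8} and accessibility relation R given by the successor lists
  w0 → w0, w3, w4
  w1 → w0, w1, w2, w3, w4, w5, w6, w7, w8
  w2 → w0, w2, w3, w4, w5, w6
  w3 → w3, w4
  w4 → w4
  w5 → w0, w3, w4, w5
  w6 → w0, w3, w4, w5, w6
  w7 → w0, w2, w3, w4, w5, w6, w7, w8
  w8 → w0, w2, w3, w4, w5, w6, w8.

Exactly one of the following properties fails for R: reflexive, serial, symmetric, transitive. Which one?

symmetric

Reflexive: yes — every world is R-related to itself.
Serial: yes — every world has a successor (e.g. w0 R w0).
Symmetric: no — w0 R w3 but not w3 R w0.
Transitive: yes — every two-step R-path is closed by a direct edge.
Only symmetric fails.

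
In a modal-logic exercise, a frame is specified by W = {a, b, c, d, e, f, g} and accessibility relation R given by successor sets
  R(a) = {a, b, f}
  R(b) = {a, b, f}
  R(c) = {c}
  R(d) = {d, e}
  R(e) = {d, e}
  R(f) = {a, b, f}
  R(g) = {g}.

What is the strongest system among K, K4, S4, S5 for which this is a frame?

S5

Transitive (axiom 4): yes — every two-step R-path is closed by a direct edge.
Reflexive (axiom T): yes — every world is R-related to itself.
Euclidean (axiom 5): yes — any two successors of a common world are R-related.
So F validates K, K4, S4, S5. The strongest is S5.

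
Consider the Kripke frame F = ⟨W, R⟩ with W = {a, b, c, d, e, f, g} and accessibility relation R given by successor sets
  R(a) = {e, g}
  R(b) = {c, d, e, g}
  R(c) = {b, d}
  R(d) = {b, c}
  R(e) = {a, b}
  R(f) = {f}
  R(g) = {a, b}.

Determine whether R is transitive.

No

Transitive: no — a R e and e R b, but not a R b.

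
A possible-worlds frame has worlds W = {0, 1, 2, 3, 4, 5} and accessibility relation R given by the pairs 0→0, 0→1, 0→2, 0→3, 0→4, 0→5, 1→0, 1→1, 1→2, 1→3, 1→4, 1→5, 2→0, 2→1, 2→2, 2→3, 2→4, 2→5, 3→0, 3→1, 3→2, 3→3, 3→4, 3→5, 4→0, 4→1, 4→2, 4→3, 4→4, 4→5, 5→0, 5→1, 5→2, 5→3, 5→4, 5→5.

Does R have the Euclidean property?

Yes

Euclidean: yes — any two successors of a common world are R-related.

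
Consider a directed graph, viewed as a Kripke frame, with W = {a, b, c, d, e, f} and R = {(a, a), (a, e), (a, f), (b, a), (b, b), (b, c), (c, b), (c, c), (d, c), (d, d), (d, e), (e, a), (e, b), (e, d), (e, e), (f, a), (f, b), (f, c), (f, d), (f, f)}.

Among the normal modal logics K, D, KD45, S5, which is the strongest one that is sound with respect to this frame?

Serial (axiom D): yes — every world has a successor (e.g. a R a).
Euclidean (axiom 5): no — a R e and a R f, but not e R f.
Transitive (axiom 4): no — a R e and e R b, but not a R b.
Reflexive (axiom T): yes — every world is R-related to itself.
So F validates K, D; KD45 would additionally require R to be Euclidean and transitive. The strongest is D.

D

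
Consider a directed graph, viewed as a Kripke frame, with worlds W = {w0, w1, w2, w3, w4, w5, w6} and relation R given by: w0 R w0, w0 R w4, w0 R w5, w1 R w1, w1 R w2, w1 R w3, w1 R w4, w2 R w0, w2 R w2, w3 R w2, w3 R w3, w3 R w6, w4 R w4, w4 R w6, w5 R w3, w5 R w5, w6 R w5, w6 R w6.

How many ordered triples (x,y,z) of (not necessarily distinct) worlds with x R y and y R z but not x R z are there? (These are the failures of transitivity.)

13

Enumerating: (w0,w4,w6), (w0,w5,w3), (w1,w2,w0), (w1,w3,w6), (w1,w4,w6), (w2,w0,w4), (w2,w0,w5), (w3,w2,w0), (w3,w6,w5), (w4,w6,w5), (w5,w3,w2), (w5,w3,w6), (w6,w5,w3).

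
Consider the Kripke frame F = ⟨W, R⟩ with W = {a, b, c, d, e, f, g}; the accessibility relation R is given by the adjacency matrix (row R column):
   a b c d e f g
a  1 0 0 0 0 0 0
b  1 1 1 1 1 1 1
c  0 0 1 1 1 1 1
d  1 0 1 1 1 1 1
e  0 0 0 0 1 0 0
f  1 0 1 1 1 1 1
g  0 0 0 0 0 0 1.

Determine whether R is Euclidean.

No

Euclidean: no — b R a and b R c, but not a R c.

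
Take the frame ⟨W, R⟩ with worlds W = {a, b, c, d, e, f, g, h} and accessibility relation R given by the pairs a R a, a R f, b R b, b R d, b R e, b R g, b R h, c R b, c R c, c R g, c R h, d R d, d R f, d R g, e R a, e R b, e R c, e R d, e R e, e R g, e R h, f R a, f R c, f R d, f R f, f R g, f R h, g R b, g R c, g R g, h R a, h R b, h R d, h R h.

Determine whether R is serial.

Yes

Serial: yes — every world has a successor (e.g. a R a).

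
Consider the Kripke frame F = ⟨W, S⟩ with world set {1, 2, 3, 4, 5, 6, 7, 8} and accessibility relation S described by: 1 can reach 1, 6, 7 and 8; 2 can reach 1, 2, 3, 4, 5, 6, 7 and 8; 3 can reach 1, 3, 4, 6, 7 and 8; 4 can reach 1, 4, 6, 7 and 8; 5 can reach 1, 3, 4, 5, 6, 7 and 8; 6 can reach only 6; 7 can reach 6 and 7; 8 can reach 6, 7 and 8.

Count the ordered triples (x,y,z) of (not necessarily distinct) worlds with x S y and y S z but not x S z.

S is transitive; there are no such tuples.

0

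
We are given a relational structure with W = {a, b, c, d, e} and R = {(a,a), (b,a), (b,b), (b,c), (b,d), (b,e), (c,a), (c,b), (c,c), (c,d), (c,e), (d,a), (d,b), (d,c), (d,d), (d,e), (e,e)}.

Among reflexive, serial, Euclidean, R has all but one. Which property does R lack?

Reflexive: yes — every world is R-related to itself.
Serial: yes — every world has a successor (e.g. a R a).
Euclidean: no — b R a and b R c, but not a R c.
Only Euclidean fails.

Euclidean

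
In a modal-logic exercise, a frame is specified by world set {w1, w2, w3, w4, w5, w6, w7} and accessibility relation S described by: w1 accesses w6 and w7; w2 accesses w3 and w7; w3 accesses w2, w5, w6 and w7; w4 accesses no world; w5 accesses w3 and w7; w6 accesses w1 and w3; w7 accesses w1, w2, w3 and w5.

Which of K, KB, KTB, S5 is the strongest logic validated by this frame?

KB

Symmetric (axiom B): yes — every pair in S has its reverse in S.
Reflexive (axiom T): no — w1 is not related to itself.
Euclidean (axiom 5): no — w1 S w6 and w1 S w7, but not w6 S w7.
So F validates K, KB; KTB would additionally require S to be reflexive. The strongest is KB.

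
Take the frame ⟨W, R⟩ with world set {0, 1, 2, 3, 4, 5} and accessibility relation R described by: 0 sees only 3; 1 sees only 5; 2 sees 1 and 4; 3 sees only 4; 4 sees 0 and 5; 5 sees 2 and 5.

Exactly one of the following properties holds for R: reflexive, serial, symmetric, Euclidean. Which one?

serial

Reflexive: no — 0 is not related to itself.
Serial: yes — every world has a successor (e.g. 0 R 3).
Symmetric: no — 0 R 3 but not 3 R 0.
Euclidean: no — 2 R 1 and 2 R 4, but not 1 R 4.
Only serial holds.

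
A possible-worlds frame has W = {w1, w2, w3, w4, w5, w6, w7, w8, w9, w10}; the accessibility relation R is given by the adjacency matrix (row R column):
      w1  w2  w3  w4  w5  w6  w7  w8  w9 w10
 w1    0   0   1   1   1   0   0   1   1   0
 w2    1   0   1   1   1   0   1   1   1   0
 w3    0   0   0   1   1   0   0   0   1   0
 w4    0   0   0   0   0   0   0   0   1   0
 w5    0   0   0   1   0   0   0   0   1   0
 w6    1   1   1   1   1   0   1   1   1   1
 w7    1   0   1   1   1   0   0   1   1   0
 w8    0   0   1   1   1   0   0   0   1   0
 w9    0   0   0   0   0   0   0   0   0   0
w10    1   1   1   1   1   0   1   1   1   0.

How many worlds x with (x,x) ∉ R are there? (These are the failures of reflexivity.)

Enumerating: w1, w2, w3, w4, w5, w6, w7, w8, w9, w10.

10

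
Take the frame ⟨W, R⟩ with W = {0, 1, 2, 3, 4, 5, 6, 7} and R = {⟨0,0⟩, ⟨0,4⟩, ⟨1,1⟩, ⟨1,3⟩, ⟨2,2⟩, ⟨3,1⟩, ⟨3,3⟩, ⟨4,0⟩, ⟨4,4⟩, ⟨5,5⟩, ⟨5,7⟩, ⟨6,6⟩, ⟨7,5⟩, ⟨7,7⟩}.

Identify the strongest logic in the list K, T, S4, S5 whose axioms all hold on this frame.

Reflexive (axiom T): yes — every world is R-related to itself.
Transitive (axiom 4): yes — every two-step R-path is closed by a direct edge.
Euclidean (axiom 5): yes — any two successors of a common world are R-related.
So F validates K, T, S4, S5. The strongest is S5.

S5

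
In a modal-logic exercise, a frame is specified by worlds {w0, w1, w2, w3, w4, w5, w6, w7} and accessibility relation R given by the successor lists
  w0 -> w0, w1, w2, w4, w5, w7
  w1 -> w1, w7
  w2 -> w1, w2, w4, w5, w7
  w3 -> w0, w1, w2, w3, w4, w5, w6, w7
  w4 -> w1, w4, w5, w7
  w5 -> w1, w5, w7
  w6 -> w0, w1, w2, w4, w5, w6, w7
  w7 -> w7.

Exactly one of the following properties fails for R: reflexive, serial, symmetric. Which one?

symmetric

Reflexive: yes — every world is R-related to itself.
Serial: yes — every world has a successor (e.g. w0 R w0).
Symmetric: no — w0 R w1 but not w1 R w0.
Only symmetric fails.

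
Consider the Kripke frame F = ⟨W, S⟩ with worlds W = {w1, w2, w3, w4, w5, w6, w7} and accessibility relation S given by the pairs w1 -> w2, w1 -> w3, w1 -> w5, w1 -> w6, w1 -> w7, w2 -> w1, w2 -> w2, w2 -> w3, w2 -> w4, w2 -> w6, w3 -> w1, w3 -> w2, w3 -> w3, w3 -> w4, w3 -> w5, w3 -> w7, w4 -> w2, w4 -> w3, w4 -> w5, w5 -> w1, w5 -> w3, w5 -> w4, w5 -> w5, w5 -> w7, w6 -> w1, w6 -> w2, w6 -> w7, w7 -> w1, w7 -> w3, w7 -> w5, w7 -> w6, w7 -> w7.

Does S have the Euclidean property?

No

Euclidean: no — w1 S w2 and w1 S w5, but not w2 S w5.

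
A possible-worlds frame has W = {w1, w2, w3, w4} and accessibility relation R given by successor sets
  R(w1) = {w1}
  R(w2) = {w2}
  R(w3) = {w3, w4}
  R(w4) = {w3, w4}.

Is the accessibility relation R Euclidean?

Euclidean: yes — any two successors of a common world are R-related.

Yes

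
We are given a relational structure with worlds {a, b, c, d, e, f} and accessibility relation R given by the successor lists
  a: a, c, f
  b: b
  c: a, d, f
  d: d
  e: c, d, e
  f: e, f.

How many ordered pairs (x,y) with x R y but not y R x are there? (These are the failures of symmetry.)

Enumerating: (a,f), (c,d), (c,f), (e,c), (e,d), (f,e).

6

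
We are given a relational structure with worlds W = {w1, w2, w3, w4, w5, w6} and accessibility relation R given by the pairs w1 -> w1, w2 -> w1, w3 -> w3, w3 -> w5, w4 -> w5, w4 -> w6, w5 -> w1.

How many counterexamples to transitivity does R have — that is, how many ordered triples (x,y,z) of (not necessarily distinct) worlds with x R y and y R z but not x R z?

2

Enumerating: (w3,w5,w1), (w4,w5,w1).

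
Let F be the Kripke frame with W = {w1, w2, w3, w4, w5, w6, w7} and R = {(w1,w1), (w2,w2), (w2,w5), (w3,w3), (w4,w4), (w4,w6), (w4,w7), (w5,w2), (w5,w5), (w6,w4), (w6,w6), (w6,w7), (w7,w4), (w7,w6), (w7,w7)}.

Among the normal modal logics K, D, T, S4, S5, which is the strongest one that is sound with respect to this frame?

S5

Serial (axiom D): yes — every world has a successor (e.g. w1 R w1).
Reflexive (axiom T): yes — every world is R-related to itself.
Transitive (axiom 4): yes — every two-step R-path is closed by a direct edge.
Euclidean (axiom 5): yes — any two successors of a common world are R-related.
So F validates K, D, T, S4, S5. The strongest is S5.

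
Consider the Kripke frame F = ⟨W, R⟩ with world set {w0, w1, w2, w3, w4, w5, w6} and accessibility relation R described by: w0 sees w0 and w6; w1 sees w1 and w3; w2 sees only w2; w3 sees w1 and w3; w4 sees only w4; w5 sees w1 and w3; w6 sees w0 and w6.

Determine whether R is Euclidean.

Euclidean: yes — any two successors of a common world are R-related.

Yes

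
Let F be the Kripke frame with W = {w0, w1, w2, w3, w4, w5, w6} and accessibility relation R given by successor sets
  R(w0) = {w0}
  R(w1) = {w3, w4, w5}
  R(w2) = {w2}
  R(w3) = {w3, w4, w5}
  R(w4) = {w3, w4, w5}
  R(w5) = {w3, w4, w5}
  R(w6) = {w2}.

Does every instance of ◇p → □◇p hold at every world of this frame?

The schema 5 characterises exactly the Euclidean frames.
Euclidean: yes — any two successors of a common world are R-related.

Yes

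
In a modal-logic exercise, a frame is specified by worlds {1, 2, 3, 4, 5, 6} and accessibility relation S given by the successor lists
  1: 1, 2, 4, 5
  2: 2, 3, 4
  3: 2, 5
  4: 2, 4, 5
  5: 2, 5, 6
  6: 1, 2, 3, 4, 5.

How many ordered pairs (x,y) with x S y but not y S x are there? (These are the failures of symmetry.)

Enumerating: (1,2), (1,4), (1,5), (3,5), (4,5), (5,2), (6,1), (6,2), (6,3), (6,4).

10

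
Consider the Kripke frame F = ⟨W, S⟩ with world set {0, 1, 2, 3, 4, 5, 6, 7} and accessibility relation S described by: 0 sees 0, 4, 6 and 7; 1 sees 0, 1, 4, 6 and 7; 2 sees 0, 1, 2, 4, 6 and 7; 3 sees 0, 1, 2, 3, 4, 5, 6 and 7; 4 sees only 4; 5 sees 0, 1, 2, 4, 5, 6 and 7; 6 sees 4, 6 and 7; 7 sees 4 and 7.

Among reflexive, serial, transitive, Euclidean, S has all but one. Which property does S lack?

Reflexive: yes — every world is S-related to itself.
Serial: yes — every world has a successor (e.g. 0 S 0).
Transitive: yes — every two-step S-path is closed by a direct edge.
Euclidean: no — 0 S 4 and 0 S 6, but not 4 S 6.
Only Euclidean fails.

Euclidean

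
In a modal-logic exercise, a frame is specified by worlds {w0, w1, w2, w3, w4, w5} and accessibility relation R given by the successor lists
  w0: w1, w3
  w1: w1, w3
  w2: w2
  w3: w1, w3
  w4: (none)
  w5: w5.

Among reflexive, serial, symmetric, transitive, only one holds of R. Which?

Reflexive: no — w0 is not related to itself.
Serial: no — w4 has no R-successor.
Symmetric: no — w0 R w1 but not w1 R w0.
Transitive: yes — every two-step R-path is closed by a direct edge.
Only transitive holds.

transitive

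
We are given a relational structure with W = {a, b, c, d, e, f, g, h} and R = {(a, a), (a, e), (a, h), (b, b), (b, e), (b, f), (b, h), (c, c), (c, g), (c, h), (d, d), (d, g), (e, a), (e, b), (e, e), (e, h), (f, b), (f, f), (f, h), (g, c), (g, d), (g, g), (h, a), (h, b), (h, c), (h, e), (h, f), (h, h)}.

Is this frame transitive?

No

Transitive: no — a R e and e R b, but not a R b.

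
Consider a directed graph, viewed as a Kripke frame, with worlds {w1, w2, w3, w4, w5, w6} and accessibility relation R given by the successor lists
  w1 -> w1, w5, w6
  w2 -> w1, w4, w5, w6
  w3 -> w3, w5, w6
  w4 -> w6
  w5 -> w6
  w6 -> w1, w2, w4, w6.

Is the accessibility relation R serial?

Serial: yes — every world has a successor (e.g. w1 R w1).

Yes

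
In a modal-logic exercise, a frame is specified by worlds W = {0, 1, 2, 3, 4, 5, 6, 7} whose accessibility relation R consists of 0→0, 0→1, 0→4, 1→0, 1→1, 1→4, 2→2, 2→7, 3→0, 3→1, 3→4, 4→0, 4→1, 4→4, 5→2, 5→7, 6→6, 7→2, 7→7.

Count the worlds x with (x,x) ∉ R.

2

Enumerating: 3, 5.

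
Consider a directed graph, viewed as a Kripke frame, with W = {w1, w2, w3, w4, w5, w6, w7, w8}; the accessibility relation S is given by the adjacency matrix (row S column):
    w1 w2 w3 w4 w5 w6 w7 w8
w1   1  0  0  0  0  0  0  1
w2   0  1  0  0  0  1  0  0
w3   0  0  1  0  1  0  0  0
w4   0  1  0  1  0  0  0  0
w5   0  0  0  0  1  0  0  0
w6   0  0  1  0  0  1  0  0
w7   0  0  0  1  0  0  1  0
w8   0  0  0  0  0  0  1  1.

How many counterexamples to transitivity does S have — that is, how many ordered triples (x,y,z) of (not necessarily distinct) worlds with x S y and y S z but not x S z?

6

Enumerating: (w1,w8,w7), (w2,w6,w3), (w4,w2,w6), (w6,w3,w5), (w7,w4,w2), (w8,w7,w4).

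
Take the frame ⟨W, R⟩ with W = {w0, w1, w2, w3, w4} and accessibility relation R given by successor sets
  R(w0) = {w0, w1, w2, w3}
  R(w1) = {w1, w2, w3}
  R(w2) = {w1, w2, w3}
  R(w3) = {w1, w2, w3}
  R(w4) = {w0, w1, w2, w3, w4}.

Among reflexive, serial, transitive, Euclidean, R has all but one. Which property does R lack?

Euclidean

Reflexive: yes — every world is R-related to itself.
Serial: yes — every world has a successor (e.g. w0 R w0).
Transitive: yes — every two-step R-path is closed by a direct edge.
Euclidean: no — w4 R w1 and w4 R w0, but not w1 R w0.
Only Euclidean fails.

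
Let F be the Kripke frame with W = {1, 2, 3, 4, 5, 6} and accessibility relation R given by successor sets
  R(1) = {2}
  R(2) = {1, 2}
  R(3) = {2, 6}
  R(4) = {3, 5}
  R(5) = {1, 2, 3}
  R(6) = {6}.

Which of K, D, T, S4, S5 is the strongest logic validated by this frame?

D

Serial (axiom D): yes — every world has a successor (e.g. 1 R 2).
Reflexive (axiom T): no — 1 is not related to itself.
Transitive (axiom 4): no — 3 R 2 and 2 R 1, but not 3 R 1.
Euclidean (axiom 5): no — 3 R 2 and 3 R 6, but not 2 R 6.
So F validates K, D; T would additionally require R to be reflexive. The strongest is D.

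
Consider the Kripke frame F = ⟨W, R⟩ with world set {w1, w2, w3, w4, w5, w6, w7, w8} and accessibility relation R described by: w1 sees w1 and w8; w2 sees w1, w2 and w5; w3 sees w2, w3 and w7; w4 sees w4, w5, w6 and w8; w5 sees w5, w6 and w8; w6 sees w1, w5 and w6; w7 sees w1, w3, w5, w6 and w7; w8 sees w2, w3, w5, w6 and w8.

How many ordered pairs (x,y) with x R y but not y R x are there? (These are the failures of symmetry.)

Enumerating: (w1,w8), (w2,w1), (w2,w5), (w3,w2), (w4,w5), (w4,w6), (w4,w8), (w6,w1), (w7,w1), (w7,w5), (w7,w6), (w8,w2), (w8,w3), (w8,w6).

14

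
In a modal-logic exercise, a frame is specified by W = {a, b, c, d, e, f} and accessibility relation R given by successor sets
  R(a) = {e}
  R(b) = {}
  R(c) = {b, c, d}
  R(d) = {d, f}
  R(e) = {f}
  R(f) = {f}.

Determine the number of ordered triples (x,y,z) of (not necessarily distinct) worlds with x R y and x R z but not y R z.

7

Enumerating: (a,e,e), (c,b,b), (c,b,c), (c,b,d), (c,d,b), (c,d,c), (d,f,d).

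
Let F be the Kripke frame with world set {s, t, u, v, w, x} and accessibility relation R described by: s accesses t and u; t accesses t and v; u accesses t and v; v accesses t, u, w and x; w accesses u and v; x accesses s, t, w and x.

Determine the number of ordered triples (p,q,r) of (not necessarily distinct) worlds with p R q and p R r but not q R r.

Enumerating: (s,t,u), (s,u,u), (t,v,v), (u,v,v), (v,t,u), (v,t,w), (v,t,x), (v,u,u), (v,u,w), (v,u,x), (v,w,t), (v,w,w), … and 14 more.
Total: 26.

26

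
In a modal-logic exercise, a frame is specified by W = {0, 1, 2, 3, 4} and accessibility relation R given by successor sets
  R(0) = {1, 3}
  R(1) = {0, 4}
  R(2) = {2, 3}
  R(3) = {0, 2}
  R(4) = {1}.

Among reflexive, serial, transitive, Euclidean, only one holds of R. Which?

Reflexive: no — 0 is not related to itself.
Serial: yes — every world has a successor (e.g. 0 R 1).
Transitive: no — 0 R 1 and 1 R 4, but not 0 R 4.
Euclidean: no — 0 R 1 and 0 R 3, but not 1 R 3.
Only serial holds.

serial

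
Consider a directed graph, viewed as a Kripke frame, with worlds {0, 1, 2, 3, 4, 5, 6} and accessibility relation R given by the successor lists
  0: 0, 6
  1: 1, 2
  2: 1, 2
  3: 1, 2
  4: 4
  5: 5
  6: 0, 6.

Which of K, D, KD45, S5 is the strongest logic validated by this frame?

KD45

Serial (axiom D): yes — every world has a successor (e.g. 0 R 0).
Euclidean (axiom 5): yes — any two successors of a common world are R-related.
Transitive (axiom 4): yes — every two-step R-path is closed by a direct edge.
Reflexive (axiom T): no — 3 is not related to itself.
So F validates K, D, KD45; S5 would additionally require R to be reflexive. The strongest is KD45.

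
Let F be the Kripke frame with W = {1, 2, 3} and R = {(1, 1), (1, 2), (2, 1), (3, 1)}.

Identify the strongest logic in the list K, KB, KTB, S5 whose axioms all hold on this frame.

K

Symmetric (axiom B): no — 3 R 1 but not 1 R 3.
Reflexive (axiom T): no — 2 is not related to itself.
Euclidean (axiom 5): no — 1 R 2 and 1 R 2, but not 2 R 2.
So F validates K; KB would additionally require R to be symmetric. The strongest is K.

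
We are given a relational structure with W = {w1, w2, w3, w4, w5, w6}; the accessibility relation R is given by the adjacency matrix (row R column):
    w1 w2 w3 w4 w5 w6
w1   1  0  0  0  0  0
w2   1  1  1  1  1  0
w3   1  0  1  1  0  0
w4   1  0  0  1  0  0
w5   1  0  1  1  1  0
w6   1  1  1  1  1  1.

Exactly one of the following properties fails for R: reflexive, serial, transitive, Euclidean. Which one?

Euclidean

Reflexive: yes — every world is R-related to itself.
Serial: yes — every world has a successor (e.g. w1 R w1).
Transitive: yes — every two-step R-path is closed by a direct edge.
Euclidean: no — w2 R w1 and w2 R w3, but not w1 R w3.
Only Euclidean fails.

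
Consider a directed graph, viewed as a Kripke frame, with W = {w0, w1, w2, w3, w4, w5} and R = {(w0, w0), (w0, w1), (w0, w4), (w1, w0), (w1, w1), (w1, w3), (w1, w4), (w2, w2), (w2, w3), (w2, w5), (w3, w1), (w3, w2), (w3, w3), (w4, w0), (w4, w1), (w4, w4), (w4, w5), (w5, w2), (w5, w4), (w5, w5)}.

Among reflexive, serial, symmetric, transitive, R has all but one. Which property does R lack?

Reflexive: yes — every world is R-related to itself.
Serial: yes — every world has a successor (e.g. w0 R w0).
Symmetric: yes — every pair in R has its reverse in R.
Transitive: no — w0 R w1 and w1 R w3, but not w0 R w3.
Only transitive fails.

transitive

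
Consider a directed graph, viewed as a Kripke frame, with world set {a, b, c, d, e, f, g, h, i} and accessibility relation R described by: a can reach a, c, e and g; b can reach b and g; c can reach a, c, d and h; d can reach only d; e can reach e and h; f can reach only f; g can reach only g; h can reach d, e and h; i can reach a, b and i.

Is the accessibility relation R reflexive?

Reflexive: yes — every world is R-related to itself.

Yes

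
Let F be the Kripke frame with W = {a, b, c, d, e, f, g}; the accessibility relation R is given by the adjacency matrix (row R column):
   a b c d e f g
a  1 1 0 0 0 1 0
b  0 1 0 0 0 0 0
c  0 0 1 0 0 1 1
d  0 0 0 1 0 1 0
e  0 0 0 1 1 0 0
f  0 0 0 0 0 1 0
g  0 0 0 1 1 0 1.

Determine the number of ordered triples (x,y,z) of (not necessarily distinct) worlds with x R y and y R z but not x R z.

Enumerating: (c,g,d), (c,g,e), (e,d,f), (g,d,f).

4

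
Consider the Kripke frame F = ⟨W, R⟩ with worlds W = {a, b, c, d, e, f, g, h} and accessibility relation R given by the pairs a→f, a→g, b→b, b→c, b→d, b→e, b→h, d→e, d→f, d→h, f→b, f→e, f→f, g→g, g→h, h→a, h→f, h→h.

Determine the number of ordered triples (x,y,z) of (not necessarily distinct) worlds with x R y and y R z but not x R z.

Enumerating: (a,f,b), (a,f,e), (a,g,h), (b,d,f), (b,h,a), (b,h,f), (d,f,b), (d,h,a), (f,b,c), (f,b,d), (f,b,h), (g,h,a), (g,h,f), (h,a,g), (h,f,b), (h,f,e).

16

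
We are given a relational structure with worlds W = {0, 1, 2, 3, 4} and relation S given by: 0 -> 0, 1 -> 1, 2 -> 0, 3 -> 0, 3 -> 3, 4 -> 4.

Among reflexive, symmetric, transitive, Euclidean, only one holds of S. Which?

transitive

Reflexive: no — 2 is not related to itself.
Symmetric: no — 2 S 0 but not 0 S 2.
Transitive: yes — every two-step S-path is closed by a direct edge.
Euclidean: no — 3 S 0 and 3 S 3, but not 0 S 3.
Only transitive holds.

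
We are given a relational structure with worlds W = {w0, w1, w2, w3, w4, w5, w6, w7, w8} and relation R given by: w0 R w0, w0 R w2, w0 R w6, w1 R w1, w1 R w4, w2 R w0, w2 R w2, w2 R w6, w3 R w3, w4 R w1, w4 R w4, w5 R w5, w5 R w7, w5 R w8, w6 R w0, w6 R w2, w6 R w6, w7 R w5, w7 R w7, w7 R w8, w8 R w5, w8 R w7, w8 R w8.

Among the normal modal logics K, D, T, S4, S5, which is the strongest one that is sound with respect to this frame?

Serial (axiom D): yes — every world has a successor (e.g. w0 R w0).
Reflexive (axiom T): yes — every world is R-related to itself.
Transitive (axiom 4): yes — every two-step R-path is closed by a direct edge.
Euclidean (axiom 5): yes — any two successors of a common world are R-related.
So F validates K, D, T, S4, S5. The strongest is S5.

S5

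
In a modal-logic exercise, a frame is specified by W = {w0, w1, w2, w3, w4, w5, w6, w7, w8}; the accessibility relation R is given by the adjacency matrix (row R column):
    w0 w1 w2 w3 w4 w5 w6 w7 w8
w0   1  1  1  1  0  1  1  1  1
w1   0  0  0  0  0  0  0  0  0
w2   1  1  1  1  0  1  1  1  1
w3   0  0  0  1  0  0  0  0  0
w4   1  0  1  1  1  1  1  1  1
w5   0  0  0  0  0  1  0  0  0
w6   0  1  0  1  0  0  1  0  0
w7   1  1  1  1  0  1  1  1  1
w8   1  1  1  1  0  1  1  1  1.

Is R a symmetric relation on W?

Symmetric: no — w0 R w1 but not w1 R w0.

No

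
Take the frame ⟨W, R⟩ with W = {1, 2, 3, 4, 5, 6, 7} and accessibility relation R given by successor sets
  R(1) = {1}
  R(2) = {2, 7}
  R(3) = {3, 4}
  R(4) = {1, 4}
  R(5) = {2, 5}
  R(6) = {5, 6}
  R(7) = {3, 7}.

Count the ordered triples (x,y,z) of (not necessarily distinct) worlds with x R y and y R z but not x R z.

Enumerating: (2,7,3), (3,4,1), (5,2,7), (6,5,2), (7,3,4).

5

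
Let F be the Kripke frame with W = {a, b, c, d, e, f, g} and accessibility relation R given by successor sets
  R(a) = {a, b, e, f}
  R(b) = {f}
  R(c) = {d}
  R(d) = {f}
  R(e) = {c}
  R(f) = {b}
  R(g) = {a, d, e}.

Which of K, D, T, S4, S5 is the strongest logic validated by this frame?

Serial (axiom D): yes — every world has a successor (e.g. a R a).
Reflexive (axiom T): no — b is not related to itself.
Transitive (axiom 4): no — a R e and e R c, but not a R c.
Euclidean (axiom 5): no — a R b and a R e, but not b R e.
So F validates K, D; T would additionally require R to be reflexive. The strongest is D.

D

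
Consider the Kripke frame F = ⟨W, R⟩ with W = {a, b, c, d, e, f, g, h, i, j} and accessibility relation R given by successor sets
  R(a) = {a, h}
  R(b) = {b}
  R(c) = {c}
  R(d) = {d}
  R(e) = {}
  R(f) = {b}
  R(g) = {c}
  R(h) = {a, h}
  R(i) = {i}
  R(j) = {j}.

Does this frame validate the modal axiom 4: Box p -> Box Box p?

Yes

Axiom 4 corresponds to the accessibility relation being transitive.
Transitive: yes — every two-step R-path is closed by a direct edge.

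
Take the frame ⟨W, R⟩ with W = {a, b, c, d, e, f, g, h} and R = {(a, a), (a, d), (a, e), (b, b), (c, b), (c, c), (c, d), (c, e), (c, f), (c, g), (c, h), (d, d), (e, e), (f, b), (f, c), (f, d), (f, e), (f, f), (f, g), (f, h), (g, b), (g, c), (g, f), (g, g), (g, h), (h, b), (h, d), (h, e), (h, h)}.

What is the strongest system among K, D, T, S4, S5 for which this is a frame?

Serial (axiom D): yes — every world has a successor (e.g. a R a).
Reflexive (axiom T): yes — every world is R-related to itself.
Transitive (axiom 4): no — g R c and c R d, but not g R d.
Euclidean (axiom 5): no — a R d and a R e, but not d R e.
So F validates K, D, T; S4 would additionally require R to be transitive. The strongest is T.

T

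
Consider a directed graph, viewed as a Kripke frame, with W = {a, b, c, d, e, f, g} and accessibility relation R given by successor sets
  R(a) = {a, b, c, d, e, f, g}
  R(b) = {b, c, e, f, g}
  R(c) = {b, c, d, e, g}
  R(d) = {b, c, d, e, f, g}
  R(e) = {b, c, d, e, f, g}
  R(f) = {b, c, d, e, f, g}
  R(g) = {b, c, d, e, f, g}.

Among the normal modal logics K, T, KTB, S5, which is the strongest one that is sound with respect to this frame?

T

Reflexive (axiom T): yes — every world is R-related to itself.
Symmetric (axiom B): no — a R b but not b R a.
Euclidean (axiom 5): no — a R b and a R d, but not b R d.
So F validates K, T; KTB would additionally require R to be symmetric. The strongest is T.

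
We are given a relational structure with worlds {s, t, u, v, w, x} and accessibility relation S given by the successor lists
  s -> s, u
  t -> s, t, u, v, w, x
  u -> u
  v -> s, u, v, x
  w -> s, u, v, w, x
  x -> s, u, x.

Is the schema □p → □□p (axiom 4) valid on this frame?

Axiom 4 corresponds to the accessibility relation being transitive.
Transitive: yes — every two-step S-path is closed by a direct edge.

Yes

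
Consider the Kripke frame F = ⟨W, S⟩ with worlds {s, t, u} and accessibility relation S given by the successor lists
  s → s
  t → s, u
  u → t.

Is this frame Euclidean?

Euclidean: no — t S s and t S u, but not s S u.

No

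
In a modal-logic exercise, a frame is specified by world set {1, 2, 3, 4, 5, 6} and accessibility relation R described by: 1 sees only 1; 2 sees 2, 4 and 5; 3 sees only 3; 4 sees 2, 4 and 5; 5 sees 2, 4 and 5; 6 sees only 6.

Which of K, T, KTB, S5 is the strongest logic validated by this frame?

Reflexive (axiom T): yes — every world is R-related to itself.
Symmetric (axiom B): yes — every pair in R has its reverse in R.
Euclidean (axiom 5): yes — any two successors of a common world are R-related.
So F validates K, T, KTB, S5. The strongest is S5.

S5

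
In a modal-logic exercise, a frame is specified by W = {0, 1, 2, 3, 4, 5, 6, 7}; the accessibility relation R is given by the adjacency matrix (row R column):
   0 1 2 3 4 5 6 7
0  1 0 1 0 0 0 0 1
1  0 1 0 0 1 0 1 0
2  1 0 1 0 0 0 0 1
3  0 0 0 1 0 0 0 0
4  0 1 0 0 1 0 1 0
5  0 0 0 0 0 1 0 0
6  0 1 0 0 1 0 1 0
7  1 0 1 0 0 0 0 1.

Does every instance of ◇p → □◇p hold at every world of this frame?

Yes

The schema 5 characterises exactly the Euclidean frames.
Euclidean: yes — any two successors of a common world are R-related.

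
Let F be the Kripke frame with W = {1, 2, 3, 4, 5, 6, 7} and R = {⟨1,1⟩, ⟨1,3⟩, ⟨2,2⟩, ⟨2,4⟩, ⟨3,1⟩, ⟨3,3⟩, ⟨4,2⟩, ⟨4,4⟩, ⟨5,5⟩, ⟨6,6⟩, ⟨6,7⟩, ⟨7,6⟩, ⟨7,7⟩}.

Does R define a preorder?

Yes

Reflexive: yes — every world is R-related to itself.
Transitive: yes — every two-step R-path is closed by a direct edge.
So R is a preorder.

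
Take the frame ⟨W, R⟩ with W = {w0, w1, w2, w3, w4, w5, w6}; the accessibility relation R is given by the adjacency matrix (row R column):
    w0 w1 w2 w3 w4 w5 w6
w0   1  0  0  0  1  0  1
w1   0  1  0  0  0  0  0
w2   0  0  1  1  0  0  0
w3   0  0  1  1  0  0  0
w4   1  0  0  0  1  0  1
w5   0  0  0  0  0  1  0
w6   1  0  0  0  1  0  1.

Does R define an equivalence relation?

Reflexive: yes — every world is R-related to itself.
Symmetric: yes — every pair in R has its reverse in R.
Transitive: yes — every two-step R-path is closed by a direct edge.
So R is an equivalence relation.

Yes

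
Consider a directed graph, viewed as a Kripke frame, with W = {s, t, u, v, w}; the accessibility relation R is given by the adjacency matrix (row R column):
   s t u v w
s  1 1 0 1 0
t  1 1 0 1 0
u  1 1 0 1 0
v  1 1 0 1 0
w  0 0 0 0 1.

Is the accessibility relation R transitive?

Yes

Transitive: yes — every two-step R-path is closed by a direct edge.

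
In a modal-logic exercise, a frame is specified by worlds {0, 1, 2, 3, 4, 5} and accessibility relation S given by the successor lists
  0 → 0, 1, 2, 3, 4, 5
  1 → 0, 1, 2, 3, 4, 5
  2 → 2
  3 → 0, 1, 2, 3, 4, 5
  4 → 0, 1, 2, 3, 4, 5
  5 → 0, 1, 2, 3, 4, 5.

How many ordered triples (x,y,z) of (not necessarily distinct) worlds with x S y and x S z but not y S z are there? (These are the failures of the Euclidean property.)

Enumerating: (0,2,0), (0,2,1), (0,2,3), (0,2,4), (0,2,5), (1,2,0), (1,2,1), (1,2,3), (1,2,4), (1,2,5), (3,2,0), (3,2,1), … and 13 more.
Total: 25.

25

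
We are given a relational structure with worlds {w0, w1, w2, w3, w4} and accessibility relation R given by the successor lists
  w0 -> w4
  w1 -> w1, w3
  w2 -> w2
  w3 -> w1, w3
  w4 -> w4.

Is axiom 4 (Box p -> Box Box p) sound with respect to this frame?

Yes

The schema 4 characterises exactly the transitive frames.
Transitive: yes — every two-step R-path is closed by a direct edge.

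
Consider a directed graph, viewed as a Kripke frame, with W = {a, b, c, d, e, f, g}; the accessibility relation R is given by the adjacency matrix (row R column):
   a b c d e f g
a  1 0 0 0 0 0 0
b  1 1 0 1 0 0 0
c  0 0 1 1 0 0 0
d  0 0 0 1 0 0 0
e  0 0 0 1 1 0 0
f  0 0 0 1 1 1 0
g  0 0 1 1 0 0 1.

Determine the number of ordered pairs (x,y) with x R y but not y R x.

8

Enumerating: (b,a), (b,d), (c,d), (e,d), (f,d), (f,e), (g,c), (g,d).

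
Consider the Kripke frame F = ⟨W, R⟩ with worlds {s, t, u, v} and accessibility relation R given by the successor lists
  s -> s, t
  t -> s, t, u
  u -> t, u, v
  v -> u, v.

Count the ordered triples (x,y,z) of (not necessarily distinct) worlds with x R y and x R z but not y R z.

4

Enumerating: (t,s,u), (t,u,s), (u,t,v), (u,v,t).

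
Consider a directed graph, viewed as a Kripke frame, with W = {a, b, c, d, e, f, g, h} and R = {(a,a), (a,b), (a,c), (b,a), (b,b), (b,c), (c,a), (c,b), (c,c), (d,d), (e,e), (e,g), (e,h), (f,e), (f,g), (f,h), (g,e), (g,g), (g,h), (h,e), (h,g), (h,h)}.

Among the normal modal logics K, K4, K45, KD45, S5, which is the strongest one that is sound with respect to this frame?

Transitive (axiom 4): yes — every two-step R-path is closed by a direct edge.
Euclidean (axiom 5): yes — any two successors of a common world are R-related.
Serial (axiom D): yes — every world has a successor (e.g. a R a).
Reflexive (axiom T): no — f is not related to itself.
So F validates K, K4, K45, KD45; S5 would additionally require R to be reflexive. The strongest is KD45.

KD45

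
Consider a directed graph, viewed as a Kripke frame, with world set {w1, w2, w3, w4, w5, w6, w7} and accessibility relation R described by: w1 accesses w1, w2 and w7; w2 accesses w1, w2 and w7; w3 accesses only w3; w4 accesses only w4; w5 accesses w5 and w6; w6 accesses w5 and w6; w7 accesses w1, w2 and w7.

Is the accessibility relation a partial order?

Reflexive: yes — every world is R-related to itself.
Transitive: yes — every two-step R-path is closed by a direct edge.
Antisymmetric: no — w1 R w2 and w2 R w1 with w1 ≠ w2.
So R is not a partial order.

No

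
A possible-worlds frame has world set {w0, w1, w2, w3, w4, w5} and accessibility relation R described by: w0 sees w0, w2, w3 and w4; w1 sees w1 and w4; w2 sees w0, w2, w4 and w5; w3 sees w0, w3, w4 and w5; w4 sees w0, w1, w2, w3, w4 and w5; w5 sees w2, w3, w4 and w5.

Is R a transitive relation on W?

Transitive: no — w0 R w2 and w2 R w5, but not w0 R w5.

No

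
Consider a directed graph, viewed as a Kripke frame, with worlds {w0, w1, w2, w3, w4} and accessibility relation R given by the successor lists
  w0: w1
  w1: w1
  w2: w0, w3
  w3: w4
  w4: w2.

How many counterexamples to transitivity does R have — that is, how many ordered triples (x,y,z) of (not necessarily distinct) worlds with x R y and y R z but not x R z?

5

Enumerating: (w2,w0,w1), (w2,w3,w4), (w3,w4,w2), (w4,w2,w0), (w4,w2,w3).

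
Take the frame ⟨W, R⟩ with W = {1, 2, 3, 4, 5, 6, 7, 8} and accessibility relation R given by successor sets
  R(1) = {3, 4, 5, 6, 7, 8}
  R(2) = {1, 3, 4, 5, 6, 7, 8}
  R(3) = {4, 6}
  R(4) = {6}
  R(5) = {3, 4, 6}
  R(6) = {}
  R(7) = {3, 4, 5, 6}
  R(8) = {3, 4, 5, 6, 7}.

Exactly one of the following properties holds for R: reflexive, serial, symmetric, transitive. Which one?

Reflexive: no — 1 is not related to itself.
Serial: no — 6 has no R-successor.
Symmetric: no — 1 R 3 but not 3 R 1.
Transitive: yes — every two-step R-path is closed by a direct edge.
Only transitive holds.

transitive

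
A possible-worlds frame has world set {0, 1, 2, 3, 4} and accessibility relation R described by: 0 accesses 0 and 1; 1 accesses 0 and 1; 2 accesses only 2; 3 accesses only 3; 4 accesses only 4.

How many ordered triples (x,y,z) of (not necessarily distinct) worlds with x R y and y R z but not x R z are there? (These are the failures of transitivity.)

0

R is transitive; there are no such tuples.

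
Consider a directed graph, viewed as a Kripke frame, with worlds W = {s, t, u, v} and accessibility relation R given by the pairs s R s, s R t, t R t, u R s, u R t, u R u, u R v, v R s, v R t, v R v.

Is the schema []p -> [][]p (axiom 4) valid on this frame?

Yes

By correspondence theory, 4 is valid on a frame iff R is transitive.
Transitive: yes — every two-step R-path is closed by a direct edge.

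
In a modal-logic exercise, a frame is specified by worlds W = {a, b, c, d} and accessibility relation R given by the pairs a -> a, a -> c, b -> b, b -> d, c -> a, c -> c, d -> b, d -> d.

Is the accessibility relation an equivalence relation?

Reflexive: yes — every world is R-related to itself.
Symmetric: yes — every pair in R has its reverse in R.
Transitive: yes — every two-step R-path is closed by a direct edge.
So R is an equivalence relation.

Yes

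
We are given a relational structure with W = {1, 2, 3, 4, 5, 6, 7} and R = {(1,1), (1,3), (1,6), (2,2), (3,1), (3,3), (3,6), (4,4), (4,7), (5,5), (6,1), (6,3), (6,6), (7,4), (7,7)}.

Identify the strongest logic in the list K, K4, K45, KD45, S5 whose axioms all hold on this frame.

Transitive (axiom 4): yes — every two-step R-path is closed by a direct edge.
Euclidean (axiom 5): yes — any two successors of a common world are R-related.
Serial (axiom D): yes — every world has a successor (e.g. 1 R 1).
Reflexive (axiom T): yes — every world is R-related to itself.
So F validates K, K4, K45, KD45, S5. The strongest is S5.

S5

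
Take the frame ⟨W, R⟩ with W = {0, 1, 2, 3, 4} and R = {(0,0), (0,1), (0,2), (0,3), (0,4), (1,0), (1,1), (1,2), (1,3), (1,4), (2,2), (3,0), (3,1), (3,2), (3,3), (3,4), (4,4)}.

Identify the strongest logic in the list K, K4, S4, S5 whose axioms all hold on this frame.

Transitive (axiom 4): yes — every two-step R-path is closed by a direct edge.
Reflexive (axiom T): yes — every world is R-related to itself.
Euclidean (axiom 5): no — 0 R 2 and 0 R 1, but not 2 R 1.
So F validates K, K4, S4; S5 would additionally require R to be Euclidean. The strongest is S4.

S4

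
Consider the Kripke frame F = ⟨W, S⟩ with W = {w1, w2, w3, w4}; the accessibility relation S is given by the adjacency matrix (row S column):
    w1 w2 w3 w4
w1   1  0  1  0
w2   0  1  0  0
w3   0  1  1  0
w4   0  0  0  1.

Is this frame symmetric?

No

Symmetric: no — w1 S w3 but not w3 S w1.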